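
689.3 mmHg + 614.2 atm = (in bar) 623.3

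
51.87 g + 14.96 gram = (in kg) 0.06683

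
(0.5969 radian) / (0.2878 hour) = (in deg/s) 0.03301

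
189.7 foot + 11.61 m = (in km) 0.06943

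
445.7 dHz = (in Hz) 44.57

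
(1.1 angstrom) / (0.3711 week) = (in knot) 9.527e-16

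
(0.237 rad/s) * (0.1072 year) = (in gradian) 5.101e+07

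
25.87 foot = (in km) 0.007885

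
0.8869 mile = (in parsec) 4.626e-14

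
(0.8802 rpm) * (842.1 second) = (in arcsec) 1.601e+07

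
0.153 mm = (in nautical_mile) 8.261e-08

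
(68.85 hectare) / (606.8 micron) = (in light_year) 1.199e-07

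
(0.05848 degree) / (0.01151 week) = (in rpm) 1.4e-06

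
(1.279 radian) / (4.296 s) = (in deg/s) 17.06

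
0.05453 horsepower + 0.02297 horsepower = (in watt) 57.79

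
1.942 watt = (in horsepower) 0.002604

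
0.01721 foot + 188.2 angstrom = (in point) 14.87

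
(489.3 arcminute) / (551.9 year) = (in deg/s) 4.686e-10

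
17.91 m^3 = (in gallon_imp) 3940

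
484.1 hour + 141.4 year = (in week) 7376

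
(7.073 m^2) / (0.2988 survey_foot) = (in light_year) 8.209e-15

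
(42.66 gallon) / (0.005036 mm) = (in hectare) 3.207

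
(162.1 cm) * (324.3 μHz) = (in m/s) 0.0005257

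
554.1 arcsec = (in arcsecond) 554.1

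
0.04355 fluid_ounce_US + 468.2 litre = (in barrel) 2.945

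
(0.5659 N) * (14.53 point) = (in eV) 1.81e+16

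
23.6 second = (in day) 0.0002731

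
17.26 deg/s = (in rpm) 2.877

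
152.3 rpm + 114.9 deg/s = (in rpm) 171.5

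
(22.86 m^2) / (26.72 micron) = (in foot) 2.807e+06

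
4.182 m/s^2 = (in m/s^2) 4.182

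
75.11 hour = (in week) 0.4471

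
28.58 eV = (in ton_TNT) 1.094e-27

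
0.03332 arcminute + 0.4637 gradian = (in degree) 0.4179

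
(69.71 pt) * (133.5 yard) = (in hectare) 0.0003002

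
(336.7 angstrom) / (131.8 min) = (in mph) 9.524e-12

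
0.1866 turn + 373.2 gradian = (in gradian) 447.8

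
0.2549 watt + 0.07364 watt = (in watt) 0.3285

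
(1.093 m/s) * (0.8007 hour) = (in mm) 3.151e+06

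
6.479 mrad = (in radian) 0.006479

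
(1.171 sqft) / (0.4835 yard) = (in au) 1.645e-12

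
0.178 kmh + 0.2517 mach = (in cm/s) 8575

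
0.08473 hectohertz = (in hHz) 0.08473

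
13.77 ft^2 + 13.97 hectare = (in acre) 34.52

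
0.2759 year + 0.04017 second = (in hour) 2417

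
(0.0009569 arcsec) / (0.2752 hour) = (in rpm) 4.472e-11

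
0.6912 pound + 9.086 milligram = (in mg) 3.135e+05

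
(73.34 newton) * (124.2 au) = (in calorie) 3.257e+14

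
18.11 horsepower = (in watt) 1.35e+04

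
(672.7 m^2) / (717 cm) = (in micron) 9.382e+07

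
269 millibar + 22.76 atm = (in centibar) 2333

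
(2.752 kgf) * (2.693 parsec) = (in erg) 2.243e+25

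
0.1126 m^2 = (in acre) 2.782e-05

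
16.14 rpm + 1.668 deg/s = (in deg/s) 98.51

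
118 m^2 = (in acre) 0.02916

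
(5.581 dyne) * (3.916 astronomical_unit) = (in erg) 3.269e+14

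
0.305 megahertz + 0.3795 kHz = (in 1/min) 1.832e+07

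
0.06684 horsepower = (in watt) 49.84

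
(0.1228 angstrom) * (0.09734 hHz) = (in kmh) 4.303e-10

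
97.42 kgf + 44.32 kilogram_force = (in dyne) 1.39e+08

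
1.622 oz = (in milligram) 4.598e+04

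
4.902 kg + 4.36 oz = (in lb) 11.08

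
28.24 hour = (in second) 1.017e+05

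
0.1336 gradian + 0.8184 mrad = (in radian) 0.002917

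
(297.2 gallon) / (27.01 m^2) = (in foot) 0.1367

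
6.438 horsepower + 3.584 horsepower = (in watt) 7473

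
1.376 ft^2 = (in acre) 3.159e-05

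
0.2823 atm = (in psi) 4.149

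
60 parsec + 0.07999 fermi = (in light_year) 195.7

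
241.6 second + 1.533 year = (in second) 4.834e+07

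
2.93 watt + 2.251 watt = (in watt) 5.181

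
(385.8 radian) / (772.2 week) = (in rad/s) 8.261e-07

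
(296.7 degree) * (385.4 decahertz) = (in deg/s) 1.143e+06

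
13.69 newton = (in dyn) 1.369e+06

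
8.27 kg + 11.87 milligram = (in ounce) 291.7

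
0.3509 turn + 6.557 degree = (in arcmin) 7973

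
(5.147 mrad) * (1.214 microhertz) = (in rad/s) 6.248e-09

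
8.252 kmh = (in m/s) 2.292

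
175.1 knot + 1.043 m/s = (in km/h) 328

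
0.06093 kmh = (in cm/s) 1.692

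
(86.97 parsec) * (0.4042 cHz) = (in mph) 2.426e+16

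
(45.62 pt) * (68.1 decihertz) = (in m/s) 0.1096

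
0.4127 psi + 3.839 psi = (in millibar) 293.1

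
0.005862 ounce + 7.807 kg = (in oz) 275.4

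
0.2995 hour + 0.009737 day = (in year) 6.087e-05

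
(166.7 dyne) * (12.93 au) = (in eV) 2.013e+28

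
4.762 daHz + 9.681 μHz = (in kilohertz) 0.04762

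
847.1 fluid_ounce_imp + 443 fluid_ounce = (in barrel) 0.2338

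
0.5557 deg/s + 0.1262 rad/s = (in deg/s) 7.786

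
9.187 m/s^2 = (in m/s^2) 9.187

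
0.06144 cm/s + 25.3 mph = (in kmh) 40.72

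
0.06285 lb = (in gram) 28.51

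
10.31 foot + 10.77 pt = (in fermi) 3.146e+15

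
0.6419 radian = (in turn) 0.1022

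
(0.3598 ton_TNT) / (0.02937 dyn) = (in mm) 5.126e+18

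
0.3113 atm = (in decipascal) 3.154e+05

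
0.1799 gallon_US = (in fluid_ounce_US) 23.03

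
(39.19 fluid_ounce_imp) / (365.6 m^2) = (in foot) 9.992e-06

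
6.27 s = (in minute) 0.1045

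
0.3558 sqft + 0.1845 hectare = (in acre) 0.4559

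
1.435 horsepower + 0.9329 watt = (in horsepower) 1.436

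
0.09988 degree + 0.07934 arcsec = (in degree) 0.0999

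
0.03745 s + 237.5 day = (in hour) 5700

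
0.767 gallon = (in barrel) 0.01826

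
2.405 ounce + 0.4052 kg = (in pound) 1.044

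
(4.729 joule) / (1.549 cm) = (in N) 305.3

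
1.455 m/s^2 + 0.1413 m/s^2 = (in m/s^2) 1.596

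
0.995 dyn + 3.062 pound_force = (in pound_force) 3.062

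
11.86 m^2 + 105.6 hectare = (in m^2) 1.056e+06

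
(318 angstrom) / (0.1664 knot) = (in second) 3.715e-07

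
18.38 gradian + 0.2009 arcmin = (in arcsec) 5.956e+04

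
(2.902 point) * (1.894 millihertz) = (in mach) 5.695e-09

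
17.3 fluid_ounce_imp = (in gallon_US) 0.1299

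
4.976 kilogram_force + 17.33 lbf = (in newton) 125.9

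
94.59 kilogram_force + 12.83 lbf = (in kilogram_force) 100.4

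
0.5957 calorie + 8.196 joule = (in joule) 10.69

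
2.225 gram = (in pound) 0.004905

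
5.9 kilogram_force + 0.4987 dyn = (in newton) 57.86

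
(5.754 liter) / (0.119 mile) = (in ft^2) 0.0003234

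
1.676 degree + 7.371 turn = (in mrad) 4.634e+04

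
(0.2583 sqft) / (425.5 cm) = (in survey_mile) 3.504e-06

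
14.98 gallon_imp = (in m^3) 0.0681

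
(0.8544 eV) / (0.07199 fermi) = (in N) 0.001902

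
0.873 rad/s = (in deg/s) 50.02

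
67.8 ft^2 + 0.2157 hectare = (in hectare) 0.2163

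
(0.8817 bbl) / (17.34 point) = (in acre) 0.005663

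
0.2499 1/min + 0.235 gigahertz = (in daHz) 2.35e+07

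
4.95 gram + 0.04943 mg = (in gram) 4.95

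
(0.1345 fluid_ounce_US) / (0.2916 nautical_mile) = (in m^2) 7.365e-09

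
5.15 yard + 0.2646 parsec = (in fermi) 8.165e+30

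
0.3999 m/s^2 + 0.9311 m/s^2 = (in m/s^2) 1.331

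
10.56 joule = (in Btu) 0.01001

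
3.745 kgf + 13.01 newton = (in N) 49.74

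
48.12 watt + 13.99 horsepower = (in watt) 1.048e+04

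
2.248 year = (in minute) 1.182e+06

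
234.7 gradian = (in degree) 211.2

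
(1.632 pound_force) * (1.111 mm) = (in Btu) 7.644e-06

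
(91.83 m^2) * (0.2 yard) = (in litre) 1.679e+04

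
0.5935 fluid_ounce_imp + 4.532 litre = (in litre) 4.549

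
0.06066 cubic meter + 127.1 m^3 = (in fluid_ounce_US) 4.3e+06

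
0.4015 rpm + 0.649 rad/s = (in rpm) 6.599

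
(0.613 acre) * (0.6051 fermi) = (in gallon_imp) 3.302e-10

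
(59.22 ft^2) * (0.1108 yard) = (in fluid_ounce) 1.885e+04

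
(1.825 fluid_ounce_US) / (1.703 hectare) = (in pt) 8.984e-06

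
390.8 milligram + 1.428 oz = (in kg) 0.04087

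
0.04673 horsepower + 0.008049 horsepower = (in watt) 40.85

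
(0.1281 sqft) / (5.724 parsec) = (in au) 4.504e-31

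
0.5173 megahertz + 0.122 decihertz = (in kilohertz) 517.3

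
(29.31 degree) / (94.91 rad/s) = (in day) 6.238e-08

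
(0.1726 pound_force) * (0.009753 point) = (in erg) 26.42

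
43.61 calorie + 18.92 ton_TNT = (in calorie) 1.892e+10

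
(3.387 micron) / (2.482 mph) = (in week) 5.047e-12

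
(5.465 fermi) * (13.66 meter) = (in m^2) 7.465e-14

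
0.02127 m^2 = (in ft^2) 0.2289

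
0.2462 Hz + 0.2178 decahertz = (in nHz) 2.424e+09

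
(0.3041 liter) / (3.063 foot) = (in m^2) 0.0003257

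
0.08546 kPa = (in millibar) 0.8546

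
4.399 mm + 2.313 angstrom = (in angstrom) 4.399e+07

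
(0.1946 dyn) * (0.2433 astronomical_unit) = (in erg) 7.083e+11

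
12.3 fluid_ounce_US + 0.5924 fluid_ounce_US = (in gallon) 0.1007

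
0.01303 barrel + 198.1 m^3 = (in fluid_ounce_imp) 6.972e+06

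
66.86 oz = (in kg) 1.895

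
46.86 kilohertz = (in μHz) 4.686e+10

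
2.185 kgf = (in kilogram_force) 2.185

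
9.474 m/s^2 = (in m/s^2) 9.474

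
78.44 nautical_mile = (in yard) 1.589e+05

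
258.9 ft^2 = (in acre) 0.005944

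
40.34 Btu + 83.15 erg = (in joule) 4.256e+04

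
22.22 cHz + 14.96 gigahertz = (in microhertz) 1.496e+16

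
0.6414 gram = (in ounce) 0.02262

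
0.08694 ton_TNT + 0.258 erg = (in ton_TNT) 0.08694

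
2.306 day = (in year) 0.006318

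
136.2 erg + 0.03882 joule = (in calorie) 0.009281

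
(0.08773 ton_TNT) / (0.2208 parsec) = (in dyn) 0.005388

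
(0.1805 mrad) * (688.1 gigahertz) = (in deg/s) 7.116e+09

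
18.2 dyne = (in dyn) 18.2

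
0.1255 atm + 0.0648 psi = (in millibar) 131.6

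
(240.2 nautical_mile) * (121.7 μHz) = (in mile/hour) 121.1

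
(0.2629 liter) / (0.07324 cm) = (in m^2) 0.359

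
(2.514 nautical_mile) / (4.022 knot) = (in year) 7.135e-05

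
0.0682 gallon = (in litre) 0.2582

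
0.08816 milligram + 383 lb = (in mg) 1.737e+08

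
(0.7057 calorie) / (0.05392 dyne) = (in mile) 3403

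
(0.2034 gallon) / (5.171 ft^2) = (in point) 4.543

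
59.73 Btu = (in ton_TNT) 1.506e-05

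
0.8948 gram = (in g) 0.8948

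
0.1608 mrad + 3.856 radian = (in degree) 220.9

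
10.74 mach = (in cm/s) 3.657e+05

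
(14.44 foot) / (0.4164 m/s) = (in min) 0.1762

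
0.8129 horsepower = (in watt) 606.2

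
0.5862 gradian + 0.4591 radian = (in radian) 0.4683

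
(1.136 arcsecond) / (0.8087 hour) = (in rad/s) 1.892e-09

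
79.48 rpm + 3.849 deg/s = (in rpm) 80.12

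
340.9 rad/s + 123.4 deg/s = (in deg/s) 1.966e+04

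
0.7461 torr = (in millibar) 0.9947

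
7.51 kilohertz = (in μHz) 7.51e+09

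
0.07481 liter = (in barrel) 0.0004705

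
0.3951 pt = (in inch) 0.005488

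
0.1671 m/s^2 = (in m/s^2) 0.1671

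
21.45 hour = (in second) 7.722e+04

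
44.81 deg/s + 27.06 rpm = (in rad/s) 3.616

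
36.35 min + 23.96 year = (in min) 1.259e+07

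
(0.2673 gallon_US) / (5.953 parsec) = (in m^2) 5.508e-21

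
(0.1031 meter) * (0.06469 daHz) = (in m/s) 0.0667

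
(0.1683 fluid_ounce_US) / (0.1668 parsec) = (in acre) 2.39e-25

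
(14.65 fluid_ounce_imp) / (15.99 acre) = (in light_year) 6.799e-25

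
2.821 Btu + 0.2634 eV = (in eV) 1.858e+22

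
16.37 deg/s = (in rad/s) 0.2857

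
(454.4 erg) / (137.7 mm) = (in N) 0.00033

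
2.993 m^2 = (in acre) 0.0007396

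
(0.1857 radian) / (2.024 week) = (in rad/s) 1.517e-07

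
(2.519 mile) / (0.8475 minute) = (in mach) 0.2341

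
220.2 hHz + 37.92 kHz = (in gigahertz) 5.994e-05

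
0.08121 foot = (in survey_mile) 1.538e-05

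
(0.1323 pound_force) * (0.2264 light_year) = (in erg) 1.261e+22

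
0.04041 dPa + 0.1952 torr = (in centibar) 0.02603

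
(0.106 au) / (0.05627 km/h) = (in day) 1.174e+07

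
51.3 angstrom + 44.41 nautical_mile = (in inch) 3.238e+06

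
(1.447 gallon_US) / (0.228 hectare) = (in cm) 0.0002402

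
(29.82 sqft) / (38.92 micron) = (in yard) 7.784e+04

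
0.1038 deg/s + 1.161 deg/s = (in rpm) 0.2108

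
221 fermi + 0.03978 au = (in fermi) 5.951e+24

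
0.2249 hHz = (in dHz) 224.9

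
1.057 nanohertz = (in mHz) 1.057e-06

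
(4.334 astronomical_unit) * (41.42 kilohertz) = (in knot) 5.22e+16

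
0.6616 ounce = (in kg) 0.01876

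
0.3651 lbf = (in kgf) 0.1656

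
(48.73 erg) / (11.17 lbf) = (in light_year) 1.037e-23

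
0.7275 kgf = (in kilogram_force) 0.7275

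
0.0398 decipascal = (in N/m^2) 0.00398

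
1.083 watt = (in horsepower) 0.001452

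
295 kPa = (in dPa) 2.95e+06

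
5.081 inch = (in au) 8.627e-13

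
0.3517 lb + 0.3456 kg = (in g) 505.1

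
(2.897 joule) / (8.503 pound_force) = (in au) 5.12e-13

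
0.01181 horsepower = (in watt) 8.807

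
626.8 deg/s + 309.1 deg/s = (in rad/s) 16.33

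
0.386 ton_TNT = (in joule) 1.615e+09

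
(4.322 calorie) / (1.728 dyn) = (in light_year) 1.106e-10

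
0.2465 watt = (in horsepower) 0.0003306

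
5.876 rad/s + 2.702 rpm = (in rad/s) 6.159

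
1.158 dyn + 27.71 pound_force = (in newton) 123.3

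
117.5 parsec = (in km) 3.626e+15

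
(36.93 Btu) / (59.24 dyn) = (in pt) 1.864e+11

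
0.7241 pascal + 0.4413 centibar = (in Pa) 442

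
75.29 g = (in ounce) 2.656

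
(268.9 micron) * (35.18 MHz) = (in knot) 1.839e+04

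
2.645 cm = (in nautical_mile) 1.428e-05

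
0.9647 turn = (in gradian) 385.9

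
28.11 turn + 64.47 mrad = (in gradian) 1.125e+04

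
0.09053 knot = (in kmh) 0.1677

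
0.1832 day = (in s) 1.583e+04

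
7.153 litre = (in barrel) 0.04499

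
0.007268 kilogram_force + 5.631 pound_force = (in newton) 25.12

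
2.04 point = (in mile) 4.472e-07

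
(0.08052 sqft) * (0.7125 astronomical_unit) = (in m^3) 7.973e+08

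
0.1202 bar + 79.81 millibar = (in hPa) 200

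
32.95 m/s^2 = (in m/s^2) 32.95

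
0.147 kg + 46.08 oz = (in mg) 1.453e+06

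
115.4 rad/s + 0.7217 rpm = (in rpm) 1103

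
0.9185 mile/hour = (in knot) 0.7982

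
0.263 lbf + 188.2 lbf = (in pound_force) 188.5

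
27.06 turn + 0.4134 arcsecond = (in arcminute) 5.845e+05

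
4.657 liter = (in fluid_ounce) 157.5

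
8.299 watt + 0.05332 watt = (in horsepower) 0.0112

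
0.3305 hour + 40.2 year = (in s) 1.268e+09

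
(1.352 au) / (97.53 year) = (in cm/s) 6576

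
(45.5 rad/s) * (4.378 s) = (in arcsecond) 4.109e+07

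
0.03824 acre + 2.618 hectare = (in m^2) 2.633e+04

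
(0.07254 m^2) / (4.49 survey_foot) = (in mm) 53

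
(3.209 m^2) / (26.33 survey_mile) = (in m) 7.573e-05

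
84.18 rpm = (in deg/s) 505.1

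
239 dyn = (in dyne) 239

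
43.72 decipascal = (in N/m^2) 4.372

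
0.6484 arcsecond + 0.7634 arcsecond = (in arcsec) 1.412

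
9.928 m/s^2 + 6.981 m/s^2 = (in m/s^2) 16.91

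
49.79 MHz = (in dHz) 4.979e+08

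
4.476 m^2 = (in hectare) 0.0004476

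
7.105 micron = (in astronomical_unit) 4.749e-17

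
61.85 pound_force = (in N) 275.1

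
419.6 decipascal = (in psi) 0.006086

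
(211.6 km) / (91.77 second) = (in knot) 4482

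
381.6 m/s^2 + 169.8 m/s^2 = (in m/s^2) 551.4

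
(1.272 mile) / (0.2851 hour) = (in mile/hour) 4.462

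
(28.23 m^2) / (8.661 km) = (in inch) 0.1283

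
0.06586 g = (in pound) 0.0001452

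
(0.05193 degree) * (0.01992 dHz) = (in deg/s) 0.0001034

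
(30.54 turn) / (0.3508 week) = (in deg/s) 0.05182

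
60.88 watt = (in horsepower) 0.08164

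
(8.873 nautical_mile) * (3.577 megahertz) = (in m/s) 5.878e+10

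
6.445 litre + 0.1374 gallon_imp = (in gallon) 1.868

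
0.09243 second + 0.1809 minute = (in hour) 0.003041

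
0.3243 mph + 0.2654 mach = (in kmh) 325.8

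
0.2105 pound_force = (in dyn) 9.364e+04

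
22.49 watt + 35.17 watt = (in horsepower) 0.07732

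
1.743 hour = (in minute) 104.6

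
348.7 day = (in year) 0.9553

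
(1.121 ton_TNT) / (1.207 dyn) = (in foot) 1.275e+15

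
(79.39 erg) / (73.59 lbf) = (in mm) 2.425e-05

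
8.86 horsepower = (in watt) 6607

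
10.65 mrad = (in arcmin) 36.61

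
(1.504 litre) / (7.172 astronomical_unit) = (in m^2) 1.402e-15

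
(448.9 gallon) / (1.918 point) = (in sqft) 2.703e+04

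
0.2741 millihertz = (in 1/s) 0.0002741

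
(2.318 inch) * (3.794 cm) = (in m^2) 0.002234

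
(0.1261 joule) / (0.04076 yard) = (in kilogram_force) 0.345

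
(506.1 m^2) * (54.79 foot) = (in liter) 8.452e+06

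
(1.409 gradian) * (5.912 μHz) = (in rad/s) 1.308e-07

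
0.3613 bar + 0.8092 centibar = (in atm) 0.3646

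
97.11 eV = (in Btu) 1.475e-20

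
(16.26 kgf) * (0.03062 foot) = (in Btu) 0.001411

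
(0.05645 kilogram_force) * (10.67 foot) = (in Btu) 0.001706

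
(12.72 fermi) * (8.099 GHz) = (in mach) 3.026e-07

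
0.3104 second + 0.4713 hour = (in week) 0.002806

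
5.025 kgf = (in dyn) 4.928e+06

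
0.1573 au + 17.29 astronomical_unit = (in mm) 2.61e+15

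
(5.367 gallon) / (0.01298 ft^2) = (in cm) 1685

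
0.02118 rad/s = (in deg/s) 1.214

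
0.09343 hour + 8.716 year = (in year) 8.716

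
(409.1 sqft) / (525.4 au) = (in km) 4.836e-16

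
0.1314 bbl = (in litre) 20.89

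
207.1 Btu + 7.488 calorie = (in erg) 2.185e+12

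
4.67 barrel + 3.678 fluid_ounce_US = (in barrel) 4.671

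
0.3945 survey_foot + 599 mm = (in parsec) 2.331e-17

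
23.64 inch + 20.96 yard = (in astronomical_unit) 1.321e-10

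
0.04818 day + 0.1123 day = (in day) 0.1605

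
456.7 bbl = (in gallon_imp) 1.597e+04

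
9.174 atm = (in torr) 6972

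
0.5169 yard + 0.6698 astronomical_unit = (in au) 0.6698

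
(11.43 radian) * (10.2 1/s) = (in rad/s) 116.6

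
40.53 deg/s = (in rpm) 6.755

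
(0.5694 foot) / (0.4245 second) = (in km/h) 1.472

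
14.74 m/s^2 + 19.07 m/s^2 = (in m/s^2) 33.81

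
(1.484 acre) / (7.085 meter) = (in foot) 2781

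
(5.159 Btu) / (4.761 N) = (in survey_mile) 0.7104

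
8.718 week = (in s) 5.273e+06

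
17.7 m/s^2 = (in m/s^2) 17.7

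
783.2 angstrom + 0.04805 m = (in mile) 2.986e-05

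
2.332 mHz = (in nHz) 2.332e+06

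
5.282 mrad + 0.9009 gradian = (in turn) 0.003093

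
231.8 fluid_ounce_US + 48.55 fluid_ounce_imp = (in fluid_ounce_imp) 289.8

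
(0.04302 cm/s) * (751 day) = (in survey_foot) 9.158e+04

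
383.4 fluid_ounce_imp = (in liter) 10.89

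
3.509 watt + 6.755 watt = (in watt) 10.26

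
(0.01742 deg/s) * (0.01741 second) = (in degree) 0.0003033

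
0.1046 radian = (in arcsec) 2.158e+04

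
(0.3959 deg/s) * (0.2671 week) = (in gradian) 7.106e+04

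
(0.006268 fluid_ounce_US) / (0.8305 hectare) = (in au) 1.492e-22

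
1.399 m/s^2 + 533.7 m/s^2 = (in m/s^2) 535.1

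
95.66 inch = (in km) 0.00243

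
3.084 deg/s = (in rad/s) 0.05383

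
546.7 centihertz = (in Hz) 5.467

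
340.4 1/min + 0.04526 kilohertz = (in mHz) 5.093e+04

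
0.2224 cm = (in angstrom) 2.224e+07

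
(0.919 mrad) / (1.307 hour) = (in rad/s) 1.953e-07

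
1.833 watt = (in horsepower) 0.002458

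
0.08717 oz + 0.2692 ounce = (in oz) 0.3564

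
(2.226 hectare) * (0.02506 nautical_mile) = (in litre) 1.033e+09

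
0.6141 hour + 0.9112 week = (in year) 0.01755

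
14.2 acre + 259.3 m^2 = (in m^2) 5.772e+04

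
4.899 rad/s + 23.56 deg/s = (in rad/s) 5.31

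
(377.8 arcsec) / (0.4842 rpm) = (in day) 4.181e-07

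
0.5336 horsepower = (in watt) 397.9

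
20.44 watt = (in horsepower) 0.02741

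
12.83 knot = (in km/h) 23.76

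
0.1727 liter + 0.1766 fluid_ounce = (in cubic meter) 0.0001779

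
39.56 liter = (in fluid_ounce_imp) 1392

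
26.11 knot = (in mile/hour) 30.05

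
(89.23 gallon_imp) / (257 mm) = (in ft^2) 16.99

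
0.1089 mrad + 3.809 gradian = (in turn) 0.00954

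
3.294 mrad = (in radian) 0.003294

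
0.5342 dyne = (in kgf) 5.447e-07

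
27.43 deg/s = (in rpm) 4.572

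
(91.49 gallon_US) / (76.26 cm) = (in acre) 0.0001122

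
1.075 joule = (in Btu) 0.001019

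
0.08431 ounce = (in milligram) 2390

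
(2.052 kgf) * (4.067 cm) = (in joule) 0.8184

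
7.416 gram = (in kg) 0.007416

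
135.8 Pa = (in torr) 1.019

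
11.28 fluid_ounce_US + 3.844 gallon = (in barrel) 0.09362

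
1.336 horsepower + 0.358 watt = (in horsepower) 1.336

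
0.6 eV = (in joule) 9.613e-20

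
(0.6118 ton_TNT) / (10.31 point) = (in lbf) 1.582e+11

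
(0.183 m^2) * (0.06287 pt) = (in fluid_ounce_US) 0.1372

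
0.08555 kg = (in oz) 3.018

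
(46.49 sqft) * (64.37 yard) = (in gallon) 6.716e+04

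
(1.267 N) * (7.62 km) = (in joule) 9655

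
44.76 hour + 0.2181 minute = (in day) 1.865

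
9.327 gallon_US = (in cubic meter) 0.03531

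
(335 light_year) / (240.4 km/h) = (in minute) 7.91e+14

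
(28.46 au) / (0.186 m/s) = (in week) 3.785e+07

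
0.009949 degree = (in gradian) 0.01105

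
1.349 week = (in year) 0.02587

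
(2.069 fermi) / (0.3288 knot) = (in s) 1.223e-14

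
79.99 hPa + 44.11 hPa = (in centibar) 12.41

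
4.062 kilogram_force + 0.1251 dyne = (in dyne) 3.983e+06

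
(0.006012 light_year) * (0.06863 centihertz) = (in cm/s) 3.904e+12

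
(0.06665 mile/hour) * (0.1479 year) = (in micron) 1.39e+11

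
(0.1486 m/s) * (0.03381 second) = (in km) 5.024e-06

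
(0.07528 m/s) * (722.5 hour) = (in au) 1.309e-06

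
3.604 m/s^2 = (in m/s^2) 3.604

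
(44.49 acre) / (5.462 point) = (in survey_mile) 5.806e+04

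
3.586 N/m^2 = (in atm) 3.539e-05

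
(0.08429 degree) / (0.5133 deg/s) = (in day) 1.901e-06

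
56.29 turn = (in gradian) 2.252e+04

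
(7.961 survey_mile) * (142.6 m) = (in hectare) 182.7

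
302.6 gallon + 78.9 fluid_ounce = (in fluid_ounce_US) 3.881e+04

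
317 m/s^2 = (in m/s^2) 317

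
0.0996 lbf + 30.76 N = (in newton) 31.2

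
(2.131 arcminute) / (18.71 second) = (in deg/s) 0.001898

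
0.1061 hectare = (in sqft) 1.142e+04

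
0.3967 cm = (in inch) 0.1562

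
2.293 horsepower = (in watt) 1710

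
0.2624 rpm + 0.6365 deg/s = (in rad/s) 0.03859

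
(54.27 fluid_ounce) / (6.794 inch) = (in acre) 2.298e-06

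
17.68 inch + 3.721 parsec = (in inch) 4.52e+18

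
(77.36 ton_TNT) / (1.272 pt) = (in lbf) 1.622e+14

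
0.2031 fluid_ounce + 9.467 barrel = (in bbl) 9.467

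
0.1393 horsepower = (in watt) 103.9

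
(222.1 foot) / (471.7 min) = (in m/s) 0.002392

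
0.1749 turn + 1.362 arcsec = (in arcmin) 3778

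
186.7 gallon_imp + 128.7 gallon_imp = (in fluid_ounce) 4.848e+04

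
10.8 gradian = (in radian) 0.1696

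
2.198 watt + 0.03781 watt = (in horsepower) 0.002998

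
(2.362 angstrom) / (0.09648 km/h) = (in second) 8.813e-09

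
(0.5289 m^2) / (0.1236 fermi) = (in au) 2.86e+04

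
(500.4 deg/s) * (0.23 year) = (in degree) 3.63e+09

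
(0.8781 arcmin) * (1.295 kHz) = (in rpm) 3.159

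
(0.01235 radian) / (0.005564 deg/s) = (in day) 0.001472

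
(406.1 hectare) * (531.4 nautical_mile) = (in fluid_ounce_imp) 1.407e+17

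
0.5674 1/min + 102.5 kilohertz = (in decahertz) 1.025e+04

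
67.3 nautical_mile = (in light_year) 1.317e-11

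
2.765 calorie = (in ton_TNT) 2.765e-09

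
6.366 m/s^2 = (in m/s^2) 6.366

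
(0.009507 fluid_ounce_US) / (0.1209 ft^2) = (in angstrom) 2.503e+05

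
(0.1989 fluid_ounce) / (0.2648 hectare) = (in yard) 2.429e-09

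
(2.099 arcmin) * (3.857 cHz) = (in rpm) 0.0002249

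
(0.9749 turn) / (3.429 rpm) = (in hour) 0.004739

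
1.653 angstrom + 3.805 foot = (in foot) 3.805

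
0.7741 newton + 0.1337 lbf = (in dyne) 1.369e+05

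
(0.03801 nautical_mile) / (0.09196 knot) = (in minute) 24.8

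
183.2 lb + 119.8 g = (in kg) 83.22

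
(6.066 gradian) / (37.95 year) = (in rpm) 7.603e-10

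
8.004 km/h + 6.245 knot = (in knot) 10.57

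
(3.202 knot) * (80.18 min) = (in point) 2.246e+07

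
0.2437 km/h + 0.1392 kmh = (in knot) 0.2067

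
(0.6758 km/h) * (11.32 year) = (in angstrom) 6.701e+17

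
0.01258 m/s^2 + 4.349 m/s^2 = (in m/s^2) 4.362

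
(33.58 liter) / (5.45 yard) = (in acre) 1.665e-06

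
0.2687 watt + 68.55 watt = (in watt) 68.82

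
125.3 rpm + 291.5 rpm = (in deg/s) 2501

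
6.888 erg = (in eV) 4.299e+12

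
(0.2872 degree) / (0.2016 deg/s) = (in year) 4.517e-08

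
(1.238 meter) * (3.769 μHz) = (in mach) 1.37e-08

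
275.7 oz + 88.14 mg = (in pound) 17.23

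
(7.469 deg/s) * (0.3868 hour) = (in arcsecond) 3.744e+07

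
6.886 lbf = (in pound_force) 6.886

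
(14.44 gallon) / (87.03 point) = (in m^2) 1.78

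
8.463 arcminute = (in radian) 0.002462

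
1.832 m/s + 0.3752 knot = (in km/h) 7.29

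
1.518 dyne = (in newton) 1.518e-05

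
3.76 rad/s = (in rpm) 35.91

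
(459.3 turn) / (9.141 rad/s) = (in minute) 5.262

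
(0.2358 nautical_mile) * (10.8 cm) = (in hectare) 0.004716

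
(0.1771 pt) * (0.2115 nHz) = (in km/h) 4.757e-14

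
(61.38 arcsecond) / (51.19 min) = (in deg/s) 5.551e-06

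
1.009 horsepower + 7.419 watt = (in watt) 759.8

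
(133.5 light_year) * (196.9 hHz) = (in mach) 7.304e+19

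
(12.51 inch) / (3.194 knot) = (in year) 6.132e-09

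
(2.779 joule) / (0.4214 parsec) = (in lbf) 4.805e-17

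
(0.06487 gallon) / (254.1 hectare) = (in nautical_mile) 5.218e-14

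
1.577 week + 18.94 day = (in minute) 4.317e+04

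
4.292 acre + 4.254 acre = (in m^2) 3.458e+04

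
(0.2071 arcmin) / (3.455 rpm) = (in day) 1.927e-09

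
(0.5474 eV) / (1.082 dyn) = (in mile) 5.037e-18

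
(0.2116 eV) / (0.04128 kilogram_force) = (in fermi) 8.375e-05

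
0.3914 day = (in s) 3.382e+04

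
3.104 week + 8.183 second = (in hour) 521.5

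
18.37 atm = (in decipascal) 1.861e+07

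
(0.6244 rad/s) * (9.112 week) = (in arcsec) 7.098e+11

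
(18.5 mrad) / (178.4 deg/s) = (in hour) 1.65e-06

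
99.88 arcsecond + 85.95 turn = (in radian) 540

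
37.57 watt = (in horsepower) 0.05038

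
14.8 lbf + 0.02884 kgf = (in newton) 66.12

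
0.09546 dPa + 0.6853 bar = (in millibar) 685.3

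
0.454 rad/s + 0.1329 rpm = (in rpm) 4.468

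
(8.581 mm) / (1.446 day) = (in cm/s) 6.868e-06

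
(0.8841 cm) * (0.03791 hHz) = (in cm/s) 3.352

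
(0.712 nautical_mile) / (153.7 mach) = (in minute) 0.0004199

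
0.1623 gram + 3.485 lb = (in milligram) 1.581e+06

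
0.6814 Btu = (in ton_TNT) 1.718e-07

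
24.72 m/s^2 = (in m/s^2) 24.72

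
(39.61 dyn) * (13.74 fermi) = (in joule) 5.442e-18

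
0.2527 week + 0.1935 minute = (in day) 1.769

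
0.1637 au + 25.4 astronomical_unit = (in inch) 1.506e+14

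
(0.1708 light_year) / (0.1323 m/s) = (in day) 1.414e+11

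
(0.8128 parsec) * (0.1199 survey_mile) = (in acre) 1.196e+15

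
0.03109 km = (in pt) 8.813e+04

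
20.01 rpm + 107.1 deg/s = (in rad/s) 3.965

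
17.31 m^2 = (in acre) 0.004277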